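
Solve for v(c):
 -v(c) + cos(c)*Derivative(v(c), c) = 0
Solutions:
 v(c) = C1*sqrt(sin(c) + 1)/sqrt(sin(c) - 1)


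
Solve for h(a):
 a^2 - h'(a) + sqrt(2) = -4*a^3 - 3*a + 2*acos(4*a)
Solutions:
 h(a) = C1 + a^4 + a^3/3 + 3*a^2/2 - 2*a*acos(4*a) + sqrt(2)*a + sqrt(1 - 16*a^2)/2


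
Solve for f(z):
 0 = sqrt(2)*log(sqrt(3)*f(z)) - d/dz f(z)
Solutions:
 -sqrt(2)*Integral(1/(2*log(_y) + log(3)), (_y, f(z))) = C1 - z


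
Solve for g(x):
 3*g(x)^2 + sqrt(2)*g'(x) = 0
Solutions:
 g(x) = 2/(C1 + 3*sqrt(2)*x)


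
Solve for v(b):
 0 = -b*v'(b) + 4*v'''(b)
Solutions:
 v(b) = C1 + Integral(C2*airyai(2^(1/3)*b/2) + C3*airybi(2^(1/3)*b/2), b)


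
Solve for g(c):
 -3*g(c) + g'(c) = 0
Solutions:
 g(c) = C1*exp(3*c)


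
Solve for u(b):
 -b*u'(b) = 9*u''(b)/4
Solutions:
 u(b) = C1 + C2*erf(sqrt(2)*b/3)


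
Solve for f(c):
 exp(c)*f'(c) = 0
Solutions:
 f(c) = C1


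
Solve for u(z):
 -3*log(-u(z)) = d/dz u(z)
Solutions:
 -li(-u(z)) = C1 - 3*z


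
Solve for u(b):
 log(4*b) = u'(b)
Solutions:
 u(b) = C1 + b*log(b) - b + b*log(4)


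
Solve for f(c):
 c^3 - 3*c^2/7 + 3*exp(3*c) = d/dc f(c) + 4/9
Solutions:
 f(c) = C1 + c^4/4 - c^3/7 - 4*c/9 + exp(3*c)


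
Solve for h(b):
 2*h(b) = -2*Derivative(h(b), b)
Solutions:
 h(b) = C1*exp(-b)


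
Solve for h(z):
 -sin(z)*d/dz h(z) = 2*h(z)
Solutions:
 h(z) = C1*(cos(z) + 1)/(cos(z) - 1)


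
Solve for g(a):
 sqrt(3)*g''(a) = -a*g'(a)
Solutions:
 g(a) = C1 + C2*erf(sqrt(2)*3^(3/4)*a/6)


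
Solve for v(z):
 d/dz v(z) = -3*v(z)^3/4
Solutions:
 v(z) = -sqrt(2)*sqrt(-1/(C1 - 3*z))
 v(z) = sqrt(2)*sqrt(-1/(C1 - 3*z))


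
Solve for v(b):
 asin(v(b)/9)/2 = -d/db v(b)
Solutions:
 Integral(1/asin(_y/9), (_y, v(b))) = C1 - b/2


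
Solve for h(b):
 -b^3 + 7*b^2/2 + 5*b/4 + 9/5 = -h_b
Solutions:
 h(b) = C1 + b^4/4 - 7*b^3/6 - 5*b^2/8 - 9*b/5


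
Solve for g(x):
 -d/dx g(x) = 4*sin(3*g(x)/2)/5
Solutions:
 4*x/5 + log(cos(3*g(x)/2) - 1)/3 - log(cos(3*g(x)/2) + 1)/3 = C1


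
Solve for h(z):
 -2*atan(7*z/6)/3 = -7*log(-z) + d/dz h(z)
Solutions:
 h(z) = C1 + 7*z*log(-z) - 2*z*atan(7*z/6)/3 - 7*z + 2*log(49*z^2 + 36)/7


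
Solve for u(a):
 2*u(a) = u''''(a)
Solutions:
 u(a) = C1*exp(-2^(1/4)*a) + C2*exp(2^(1/4)*a) + C3*sin(2^(1/4)*a) + C4*cos(2^(1/4)*a)


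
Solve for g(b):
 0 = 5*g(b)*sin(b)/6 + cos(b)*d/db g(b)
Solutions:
 g(b) = C1*cos(b)^(5/6)


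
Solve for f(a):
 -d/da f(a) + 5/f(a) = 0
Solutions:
 f(a) = -sqrt(C1 + 10*a)
 f(a) = sqrt(C1 + 10*a)


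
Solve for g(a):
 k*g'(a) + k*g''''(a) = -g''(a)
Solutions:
 g(a) = C1 + C2*exp(2^(1/3)*a*(6^(1/3)*(sqrt(3)*sqrt(27 + 4/k^3) + 9)^(1/3)/12 - 2^(1/3)*3^(5/6)*I*(sqrt(3)*sqrt(27 + 4/k^3) + 9)^(1/3)/12 + 2/(k*(-3^(1/3) + 3^(5/6)*I)*(sqrt(3)*sqrt(27 + 4/k^3) + 9)^(1/3)))) + C3*exp(2^(1/3)*a*(6^(1/3)*(sqrt(3)*sqrt(27 + 4/k^3) + 9)^(1/3)/12 + 2^(1/3)*3^(5/6)*I*(sqrt(3)*sqrt(27 + 4/k^3) + 9)^(1/3)/12 - 2/(k*(3^(1/3) + 3^(5/6)*I)*(sqrt(3)*sqrt(27 + 4/k^3) + 9)^(1/3)))) + C4*exp(6^(1/3)*a*(-2^(1/3)*(sqrt(3)*sqrt(27 + 4/k^3) + 9)^(1/3) + 2*3^(1/3)/(k*(sqrt(3)*sqrt(27 + 4/k^3) + 9)^(1/3)))/6)


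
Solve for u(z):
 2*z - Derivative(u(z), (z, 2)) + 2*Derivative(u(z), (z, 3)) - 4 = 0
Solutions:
 u(z) = C1 + C2*z + C3*exp(z/2) + z^3/3


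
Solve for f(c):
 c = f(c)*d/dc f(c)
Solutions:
 f(c) = -sqrt(C1 + c^2)
 f(c) = sqrt(C1 + c^2)


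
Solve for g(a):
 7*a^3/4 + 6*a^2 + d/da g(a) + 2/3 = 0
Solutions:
 g(a) = C1 - 7*a^4/16 - 2*a^3 - 2*a/3


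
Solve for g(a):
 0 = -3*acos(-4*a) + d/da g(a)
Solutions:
 g(a) = C1 + 3*a*acos(-4*a) + 3*sqrt(1 - 16*a^2)/4


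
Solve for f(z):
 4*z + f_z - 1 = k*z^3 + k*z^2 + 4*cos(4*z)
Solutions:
 f(z) = C1 + k*z^4/4 + k*z^3/3 - 2*z^2 + z + sin(4*z)


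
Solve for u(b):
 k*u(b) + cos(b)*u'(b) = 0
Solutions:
 u(b) = C1*exp(k*(log(sin(b) - 1) - log(sin(b) + 1))/2)


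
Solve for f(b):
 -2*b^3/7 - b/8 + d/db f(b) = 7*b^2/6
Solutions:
 f(b) = C1 + b^4/14 + 7*b^3/18 + b^2/16


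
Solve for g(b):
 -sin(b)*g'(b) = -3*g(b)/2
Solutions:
 g(b) = C1*(cos(b) - 1)^(3/4)/(cos(b) + 1)^(3/4)


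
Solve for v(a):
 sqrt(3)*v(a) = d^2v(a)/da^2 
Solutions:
 v(a) = C1*exp(-3^(1/4)*a) + C2*exp(3^(1/4)*a)


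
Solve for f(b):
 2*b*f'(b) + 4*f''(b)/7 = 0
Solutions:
 f(b) = C1 + C2*erf(sqrt(7)*b/2)


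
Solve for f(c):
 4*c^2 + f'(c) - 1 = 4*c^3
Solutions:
 f(c) = C1 + c^4 - 4*c^3/3 + c


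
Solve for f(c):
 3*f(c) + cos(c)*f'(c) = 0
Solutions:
 f(c) = C1*(sin(c) - 1)^(3/2)/(sin(c) + 1)^(3/2)


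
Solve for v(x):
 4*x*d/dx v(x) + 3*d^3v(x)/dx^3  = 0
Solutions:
 v(x) = C1 + Integral(C2*airyai(-6^(2/3)*x/3) + C3*airybi(-6^(2/3)*x/3), x)


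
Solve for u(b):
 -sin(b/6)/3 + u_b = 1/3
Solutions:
 u(b) = C1 + b/3 - 2*cos(b/6)


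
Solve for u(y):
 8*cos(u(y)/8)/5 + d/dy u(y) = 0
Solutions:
 8*y/5 - 4*log(sin(u(y)/8) - 1) + 4*log(sin(u(y)/8) + 1) = C1


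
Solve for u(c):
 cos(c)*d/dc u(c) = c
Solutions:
 u(c) = C1 + Integral(c/cos(c), c)


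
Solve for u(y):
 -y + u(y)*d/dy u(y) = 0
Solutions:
 u(y) = -sqrt(C1 + y^2)
 u(y) = sqrt(C1 + y^2)


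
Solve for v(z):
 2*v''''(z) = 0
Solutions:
 v(z) = C1 + C2*z + C3*z^2 + C4*z^3


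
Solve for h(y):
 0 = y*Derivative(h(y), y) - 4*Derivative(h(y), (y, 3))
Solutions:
 h(y) = C1 + Integral(C2*airyai(2^(1/3)*y/2) + C3*airybi(2^(1/3)*y/2), y)


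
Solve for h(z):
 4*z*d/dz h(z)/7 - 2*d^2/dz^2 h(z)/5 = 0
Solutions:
 h(z) = C1 + C2*erfi(sqrt(35)*z/7)


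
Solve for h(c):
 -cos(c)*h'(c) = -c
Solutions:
 h(c) = C1 + Integral(c/cos(c), c)


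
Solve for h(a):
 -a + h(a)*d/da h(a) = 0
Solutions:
 h(a) = -sqrt(C1 + a^2)
 h(a) = sqrt(C1 + a^2)


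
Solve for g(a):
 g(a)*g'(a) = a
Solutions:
 g(a) = -sqrt(C1 + a^2)
 g(a) = sqrt(C1 + a^2)


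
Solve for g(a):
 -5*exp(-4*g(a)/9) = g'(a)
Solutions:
 g(a) = 9*log(-I*(C1 - 20*a/9)^(1/4))
 g(a) = 9*log(I*(C1 - 20*a/9)^(1/4))
 g(a) = 9*log(-(C1 - 20*a/9)^(1/4))
 g(a) = 9*log(C1 - 20*a/9)/4


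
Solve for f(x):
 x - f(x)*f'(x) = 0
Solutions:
 f(x) = -sqrt(C1 + x^2)
 f(x) = sqrt(C1 + x^2)


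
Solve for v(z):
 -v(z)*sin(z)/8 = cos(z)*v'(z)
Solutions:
 v(z) = C1*cos(z)^(1/8)


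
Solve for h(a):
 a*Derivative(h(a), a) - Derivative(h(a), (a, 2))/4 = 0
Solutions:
 h(a) = C1 + C2*erfi(sqrt(2)*a)


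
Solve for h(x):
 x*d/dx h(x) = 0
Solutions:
 h(x) = C1


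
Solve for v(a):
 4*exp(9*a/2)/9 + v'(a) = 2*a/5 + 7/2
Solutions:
 v(a) = C1 + a^2/5 + 7*a/2 - 8*exp(9*a/2)/81


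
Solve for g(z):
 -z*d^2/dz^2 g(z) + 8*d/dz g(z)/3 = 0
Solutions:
 g(z) = C1 + C2*z^(11/3)


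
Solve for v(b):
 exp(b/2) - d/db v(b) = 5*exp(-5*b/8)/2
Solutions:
 v(b) = C1 + 2*exp(b/2) + 4*exp(-5*b/8)


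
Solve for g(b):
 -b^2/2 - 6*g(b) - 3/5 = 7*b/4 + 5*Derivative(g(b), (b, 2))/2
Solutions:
 g(b) = C1*sin(2*sqrt(15)*b/5) + C2*cos(2*sqrt(15)*b/5) - b^2/12 - 7*b/24 - 11/360


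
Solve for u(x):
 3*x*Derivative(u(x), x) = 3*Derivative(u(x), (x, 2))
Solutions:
 u(x) = C1 + C2*erfi(sqrt(2)*x/2)


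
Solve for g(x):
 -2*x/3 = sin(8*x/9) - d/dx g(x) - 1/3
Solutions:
 g(x) = C1 + x^2/3 - x/3 - 9*cos(8*x/9)/8


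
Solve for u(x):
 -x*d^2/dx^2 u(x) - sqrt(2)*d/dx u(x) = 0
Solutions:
 u(x) = C1 + C2*x^(1 - sqrt(2))


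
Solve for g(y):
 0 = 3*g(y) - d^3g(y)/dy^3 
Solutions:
 g(y) = C3*exp(3^(1/3)*y) + (C1*sin(3^(5/6)*y/2) + C2*cos(3^(5/6)*y/2))*exp(-3^(1/3)*y/2)


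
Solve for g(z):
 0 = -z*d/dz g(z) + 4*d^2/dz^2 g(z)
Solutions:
 g(z) = C1 + C2*erfi(sqrt(2)*z/4)


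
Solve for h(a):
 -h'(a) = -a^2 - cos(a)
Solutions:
 h(a) = C1 + a^3/3 + sin(a)


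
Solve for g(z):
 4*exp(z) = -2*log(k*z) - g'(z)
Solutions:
 g(z) = C1 - 2*z*log(k*z) + 2*z - 4*exp(z)


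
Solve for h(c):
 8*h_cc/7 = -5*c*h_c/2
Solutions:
 h(c) = C1 + C2*erf(sqrt(70)*c/8)


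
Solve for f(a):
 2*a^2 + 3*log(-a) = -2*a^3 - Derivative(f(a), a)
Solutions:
 f(a) = C1 - a^4/2 - 2*a^3/3 - 3*a*log(-a) + 3*a


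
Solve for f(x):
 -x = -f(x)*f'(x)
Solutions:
 f(x) = -sqrt(C1 + x^2)
 f(x) = sqrt(C1 + x^2)


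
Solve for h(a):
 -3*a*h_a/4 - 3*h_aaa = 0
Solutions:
 h(a) = C1 + Integral(C2*airyai(-2^(1/3)*a/2) + C3*airybi(-2^(1/3)*a/2), a)


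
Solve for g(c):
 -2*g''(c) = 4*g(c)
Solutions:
 g(c) = C1*sin(sqrt(2)*c) + C2*cos(sqrt(2)*c)


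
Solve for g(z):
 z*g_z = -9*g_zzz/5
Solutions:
 g(z) = C1 + Integral(C2*airyai(-15^(1/3)*z/3) + C3*airybi(-15^(1/3)*z/3), z)


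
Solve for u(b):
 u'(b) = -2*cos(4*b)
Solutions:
 u(b) = C1 - sin(4*b)/2


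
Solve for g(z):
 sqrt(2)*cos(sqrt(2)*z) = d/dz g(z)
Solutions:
 g(z) = C1 + sin(sqrt(2)*z)


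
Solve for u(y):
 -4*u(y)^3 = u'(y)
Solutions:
 u(y) = -sqrt(2)*sqrt(-1/(C1 - 4*y))/2
 u(y) = sqrt(2)*sqrt(-1/(C1 - 4*y))/2


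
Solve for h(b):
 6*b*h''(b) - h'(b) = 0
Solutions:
 h(b) = C1 + C2*b^(7/6)


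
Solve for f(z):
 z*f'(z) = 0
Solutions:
 f(z) = C1


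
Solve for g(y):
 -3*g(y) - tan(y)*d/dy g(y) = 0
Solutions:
 g(y) = C1/sin(y)^3


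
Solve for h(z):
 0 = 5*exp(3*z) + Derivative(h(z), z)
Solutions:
 h(z) = C1 - 5*exp(3*z)/3


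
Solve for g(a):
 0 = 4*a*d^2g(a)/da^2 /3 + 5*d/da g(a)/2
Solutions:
 g(a) = C1 + C2/a^(7/8)


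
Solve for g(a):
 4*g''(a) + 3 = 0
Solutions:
 g(a) = C1 + C2*a - 3*a^2/8


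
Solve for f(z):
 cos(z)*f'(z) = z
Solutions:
 f(z) = C1 + Integral(z/cos(z), z)


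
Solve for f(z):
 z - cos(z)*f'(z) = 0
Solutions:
 f(z) = C1 + Integral(z/cos(z), z)


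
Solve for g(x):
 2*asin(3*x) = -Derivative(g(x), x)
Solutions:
 g(x) = C1 - 2*x*asin(3*x) - 2*sqrt(1 - 9*x^2)/3


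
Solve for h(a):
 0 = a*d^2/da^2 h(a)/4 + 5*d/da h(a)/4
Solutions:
 h(a) = C1 + C2/a^4


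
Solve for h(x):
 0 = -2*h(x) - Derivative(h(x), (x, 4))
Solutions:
 h(x) = (C1*sin(2^(3/4)*x/2) + C2*cos(2^(3/4)*x/2))*exp(-2^(3/4)*x/2) + (C3*sin(2^(3/4)*x/2) + C4*cos(2^(3/4)*x/2))*exp(2^(3/4)*x/2)


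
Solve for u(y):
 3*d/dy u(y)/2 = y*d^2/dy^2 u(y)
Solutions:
 u(y) = C1 + C2*y^(5/2)


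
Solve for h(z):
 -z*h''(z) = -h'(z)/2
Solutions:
 h(z) = C1 + C2*z^(3/2)


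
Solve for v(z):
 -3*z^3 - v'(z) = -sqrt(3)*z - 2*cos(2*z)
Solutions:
 v(z) = C1 - 3*z^4/4 + sqrt(3)*z^2/2 + sin(2*z)


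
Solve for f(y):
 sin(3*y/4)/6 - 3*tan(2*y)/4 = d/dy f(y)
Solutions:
 f(y) = C1 + 3*log(cos(2*y))/8 - 2*cos(3*y/4)/9


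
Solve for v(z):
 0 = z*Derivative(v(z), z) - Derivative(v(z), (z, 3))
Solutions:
 v(z) = C1 + Integral(C2*airyai(z) + C3*airybi(z), z)


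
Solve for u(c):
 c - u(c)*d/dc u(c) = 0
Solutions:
 u(c) = -sqrt(C1 + c^2)
 u(c) = sqrt(C1 + c^2)


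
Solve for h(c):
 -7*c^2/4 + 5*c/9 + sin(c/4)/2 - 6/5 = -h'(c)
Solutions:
 h(c) = C1 + 7*c^3/12 - 5*c^2/18 + 6*c/5 + 2*cos(c/4)


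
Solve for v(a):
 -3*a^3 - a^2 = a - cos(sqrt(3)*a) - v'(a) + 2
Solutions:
 v(a) = C1 + 3*a^4/4 + a^3/3 + a^2/2 + 2*a - sqrt(3)*sin(sqrt(3)*a)/3


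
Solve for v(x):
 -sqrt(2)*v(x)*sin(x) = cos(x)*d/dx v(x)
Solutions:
 v(x) = C1*cos(x)^(sqrt(2))


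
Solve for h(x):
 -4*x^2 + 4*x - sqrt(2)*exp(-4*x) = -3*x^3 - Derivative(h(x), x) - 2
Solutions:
 h(x) = C1 - 3*x^4/4 + 4*x^3/3 - 2*x^2 - 2*x - sqrt(2)*exp(-4*x)/4


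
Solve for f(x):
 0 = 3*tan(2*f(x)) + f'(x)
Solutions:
 f(x) = -asin(C1*exp(-6*x))/2 + pi/2
 f(x) = asin(C1*exp(-6*x))/2


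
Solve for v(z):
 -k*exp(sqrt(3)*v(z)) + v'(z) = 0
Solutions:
 v(z) = sqrt(3)*(2*log(-1/(C1 + k*z)) - log(3))/6


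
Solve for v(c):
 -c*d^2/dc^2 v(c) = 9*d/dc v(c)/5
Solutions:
 v(c) = C1 + C2/c^(4/5)


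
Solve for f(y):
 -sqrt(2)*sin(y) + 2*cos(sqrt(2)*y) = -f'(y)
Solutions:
 f(y) = C1 - sqrt(2)*sin(sqrt(2)*y) - sqrt(2)*cos(y)


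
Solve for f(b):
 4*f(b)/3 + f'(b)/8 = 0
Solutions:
 f(b) = C1*exp(-32*b/3)


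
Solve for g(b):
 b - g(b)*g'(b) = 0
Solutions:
 g(b) = -sqrt(C1 + b^2)
 g(b) = sqrt(C1 + b^2)


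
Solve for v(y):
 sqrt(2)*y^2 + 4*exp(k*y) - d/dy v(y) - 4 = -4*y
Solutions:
 v(y) = C1 + sqrt(2)*y^3/3 + 2*y^2 - 4*y + 4*exp(k*y)/k


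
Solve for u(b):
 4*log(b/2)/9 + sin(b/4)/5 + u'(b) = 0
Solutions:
 u(b) = C1 - 4*b*log(b)/9 + 4*b*log(2)/9 + 4*b/9 + 4*cos(b/4)/5


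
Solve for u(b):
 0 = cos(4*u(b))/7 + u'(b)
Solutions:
 b/7 - log(sin(4*u(b)) - 1)/8 + log(sin(4*u(b)) + 1)/8 = C1


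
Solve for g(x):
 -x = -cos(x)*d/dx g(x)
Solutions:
 g(x) = C1 + Integral(x/cos(x), x)


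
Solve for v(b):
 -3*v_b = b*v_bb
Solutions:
 v(b) = C1 + C2/b^2


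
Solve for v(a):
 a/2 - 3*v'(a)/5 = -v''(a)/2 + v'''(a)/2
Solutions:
 v(a) = C1 + 5*a^2/12 + 25*a/36 + (C2*sin(sqrt(95)*a/10) + C3*cos(sqrt(95)*a/10))*exp(a/2)


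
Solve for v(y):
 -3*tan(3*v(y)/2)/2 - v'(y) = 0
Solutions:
 v(y) = -2*asin(C1*exp(-9*y/4))/3 + 2*pi/3
 v(y) = 2*asin(C1*exp(-9*y/4))/3


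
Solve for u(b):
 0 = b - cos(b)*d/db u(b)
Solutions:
 u(b) = C1 + Integral(b/cos(b), b)


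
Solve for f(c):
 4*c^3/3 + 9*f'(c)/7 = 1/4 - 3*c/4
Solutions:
 f(c) = C1 - 7*c^4/27 - 7*c^2/24 + 7*c/36


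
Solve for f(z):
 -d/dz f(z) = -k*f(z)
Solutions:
 f(z) = C1*exp(k*z)


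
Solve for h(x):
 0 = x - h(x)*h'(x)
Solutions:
 h(x) = -sqrt(C1 + x^2)
 h(x) = sqrt(C1 + x^2)


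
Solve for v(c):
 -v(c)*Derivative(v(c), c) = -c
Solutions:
 v(c) = -sqrt(C1 + c^2)
 v(c) = sqrt(C1 + c^2)


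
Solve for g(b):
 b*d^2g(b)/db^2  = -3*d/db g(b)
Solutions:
 g(b) = C1 + C2/b^2


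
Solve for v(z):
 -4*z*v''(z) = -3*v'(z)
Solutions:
 v(z) = C1 + C2*z^(7/4)


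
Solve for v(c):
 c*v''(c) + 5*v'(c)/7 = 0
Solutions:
 v(c) = C1 + C2*c^(2/7)


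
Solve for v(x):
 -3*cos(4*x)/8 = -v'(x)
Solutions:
 v(x) = C1 + 3*sin(4*x)/32


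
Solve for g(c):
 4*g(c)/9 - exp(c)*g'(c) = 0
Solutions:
 g(c) = C1*exp(-4*exp(-c)/9)


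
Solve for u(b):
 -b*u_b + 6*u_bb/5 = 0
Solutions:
 u(b) = C1 + C2*erfi(sqrt(15)*b/6)


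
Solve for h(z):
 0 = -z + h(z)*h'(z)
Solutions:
 h(z) = -sqrt(C1 + z^2)
 h(z) = sqrt(C1 + z^2)


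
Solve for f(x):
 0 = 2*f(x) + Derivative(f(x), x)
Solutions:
 f(x) = C1*exp(-2*x)


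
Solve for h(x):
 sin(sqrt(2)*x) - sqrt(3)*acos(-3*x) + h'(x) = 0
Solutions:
 h(x) = C1 + sqrt(3)*(x*acos(-3*x) + sqrt(1 - 9*x^2)/3) + sqrt(2)*cos(sqrt(2)*x)/2


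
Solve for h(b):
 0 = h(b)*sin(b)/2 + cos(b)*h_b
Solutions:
 h(b) = C1*sqrt(cos(b))


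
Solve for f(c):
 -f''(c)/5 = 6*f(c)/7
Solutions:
 f(c) = C1*sin(sqrt(210)*c/7) + C2*cos(sqrt(210)*c/7)


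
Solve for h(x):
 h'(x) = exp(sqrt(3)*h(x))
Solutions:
 h(x) = sqrt(3)*(2*log(-1/(C1 + x)) - log(3))/6


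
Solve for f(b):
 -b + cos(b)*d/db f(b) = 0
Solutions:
 f(b) = C1 + Integral(b/cos(b), b)


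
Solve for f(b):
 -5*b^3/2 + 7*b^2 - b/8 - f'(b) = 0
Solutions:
 f(b) = C1 - 5*b^4/8 + 7*b^3/3 - b^2/16


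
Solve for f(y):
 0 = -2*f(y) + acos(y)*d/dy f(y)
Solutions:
 f(y) = C1*exp(2*Integral(1/acos(y), y))


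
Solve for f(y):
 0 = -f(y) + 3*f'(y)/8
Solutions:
 f(y) = C1*exp(8*y/3)


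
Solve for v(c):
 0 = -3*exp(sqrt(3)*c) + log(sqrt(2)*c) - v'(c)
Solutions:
 v(c) = C1 + c*log(c) + c*(-1 + log(2)/2) - sqrt(3)*exp(sqrt(3)*c)


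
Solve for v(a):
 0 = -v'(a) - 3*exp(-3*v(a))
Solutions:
 v(a) = log(C1 - 9*a)/3
 v(a) = log((-3^(1/3) - 3^(5/6)*I)*(C1 - 3*a)^(1/3)/2)
 v(a) = log((-3^(1/3) + 3^(5/6)*I)*(C1 - 3*a)^(1/3)/2)


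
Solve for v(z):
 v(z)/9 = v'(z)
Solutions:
 v(z) = C1*exp(z/9)


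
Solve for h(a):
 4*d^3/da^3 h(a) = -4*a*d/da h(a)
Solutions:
 h(a) = C1 + Integral(C2*airyai(-a) + C3*airybi(-a), a)


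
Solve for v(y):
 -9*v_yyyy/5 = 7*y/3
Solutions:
 v(y) = C1 + C2*y + C3*y^2 + C4*y^3 - 7*y^5/648


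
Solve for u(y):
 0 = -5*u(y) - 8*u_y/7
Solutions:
 u(y) = C1*exp(-35*y/8)


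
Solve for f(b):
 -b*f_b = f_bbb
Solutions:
 f(b) = C1 + Integral(C2*airyai(-b) + C3*airybi(-b), b)


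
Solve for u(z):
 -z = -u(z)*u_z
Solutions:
 u(z) = -sqrt(C1 + z^2)
 u(z) = sqrt(C1 + z^2)


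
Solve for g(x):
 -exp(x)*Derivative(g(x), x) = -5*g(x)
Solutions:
 g(x) = C1*exp(-5*exp(-x))


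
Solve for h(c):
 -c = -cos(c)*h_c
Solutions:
 h(c) = C1 + Integral(c/cos(c), c)


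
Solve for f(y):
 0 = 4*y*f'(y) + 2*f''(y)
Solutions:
 f(y) = C1 + C2*erf(y)


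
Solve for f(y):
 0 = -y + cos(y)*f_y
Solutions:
 f(y) = C1 + Integral(y/cos(y), y)


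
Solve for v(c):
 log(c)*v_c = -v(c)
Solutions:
 v(c) = C1*exp(-li(c))


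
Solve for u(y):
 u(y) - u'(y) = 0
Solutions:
 u(y) = C1*exp(y)


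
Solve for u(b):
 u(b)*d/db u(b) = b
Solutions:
 u(b) = -sqrt(C1 + b^2)
 u(b) = sqrt(C1 + b^2)


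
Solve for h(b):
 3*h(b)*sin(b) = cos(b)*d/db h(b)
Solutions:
 h(b) = C1/cos(b)^3


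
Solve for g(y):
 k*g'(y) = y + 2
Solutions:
 g(y) = C1 + y^2/(2*k) + 2*y/k


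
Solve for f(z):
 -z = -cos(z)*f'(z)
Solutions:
 f(z) = C1 + Integral(z/cos(z), z)


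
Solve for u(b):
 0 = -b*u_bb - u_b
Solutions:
 u(b) = C1 + C2*log(b)


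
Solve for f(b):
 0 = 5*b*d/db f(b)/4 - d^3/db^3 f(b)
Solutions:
 f(b) = C1 + Integral(C2*airyai(10^(1/3)*b/2) + C3*airybi(10^(1/3)*b/2), b)


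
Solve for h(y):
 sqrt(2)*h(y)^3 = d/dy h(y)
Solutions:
 h(y) = -sqrt(2)*sqrt(-1/(C1 + sqrt(2)*y))/2
 h(y) = sqrt(2)*sqrt(-1/(C1 + sqrt(2)*y))/2


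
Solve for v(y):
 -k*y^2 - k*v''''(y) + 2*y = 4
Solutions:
 v(y) = C1 + C2*y + C3*y^2 + C4*y^3 - y^6/360 + y^5/(60*k) - y^4/(6*k)


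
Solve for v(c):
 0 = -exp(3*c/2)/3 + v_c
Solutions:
 v(c) = C1 + 2*exp(3*c/2)/9


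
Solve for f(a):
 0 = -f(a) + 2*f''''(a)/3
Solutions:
 f(a) = C1*exp(-2^(3/4)*3^(1/4)*a/2) + C2*exp(2^(3/4)*3^(1/4)*a/2) + C3*sin(2^(3/4)*3^(1/4)*a/2) + C4*cos(2^(3/4)*3^(1/4)*a/2)


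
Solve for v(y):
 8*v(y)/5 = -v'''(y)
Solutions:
 v(y) = C3*exp(-2*5^(2/3)*y/5) + (C1*sin(sqrt(3)*5^(2/3)*y/5) + C2*cos(sqrt(3)*5^(2/3)*y/5))*exp(5^(2/3)*y/5)


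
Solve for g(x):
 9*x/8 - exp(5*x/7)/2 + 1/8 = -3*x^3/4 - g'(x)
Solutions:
 g(x) = C1 - 3*x^4/16 - 9*x^2/16 - x/8 + 7*exp(5*x/7)/10


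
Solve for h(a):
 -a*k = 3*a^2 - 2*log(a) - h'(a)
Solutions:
 h(a) = C1 + a^3 + a^2*k/2 - 2*a*log(a) + 2*a


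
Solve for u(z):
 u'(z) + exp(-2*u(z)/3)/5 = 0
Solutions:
 u(z) = 3*log(-sqrt(C1 - z)) - 3*log(15) + 3*log(30)/2
 u(z) = 3*log(C1 - z)/2 - 3*log(15) + 3*log(30)/2


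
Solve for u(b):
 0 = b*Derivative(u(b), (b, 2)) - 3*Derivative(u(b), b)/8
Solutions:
 u(b) = C1 + C2*b^(11/8)


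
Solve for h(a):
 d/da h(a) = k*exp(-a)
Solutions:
 h(a) = C1 - k*exp(-a)


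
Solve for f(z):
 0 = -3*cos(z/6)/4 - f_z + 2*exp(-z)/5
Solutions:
 f(z) = C1 - 9*sin(z/6)/2 - 2*exp(-z)/5


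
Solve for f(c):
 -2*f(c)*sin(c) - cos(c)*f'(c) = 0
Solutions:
 f(c) = C1*cos(c)^2


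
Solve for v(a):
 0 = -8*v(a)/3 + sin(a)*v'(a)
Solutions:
 v(a) = C1*(cos(a) - 1)^(4/3)/(cos(a) + 1)^(4/3)


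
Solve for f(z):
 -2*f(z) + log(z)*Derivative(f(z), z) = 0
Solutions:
 f(z) = C1*exp(2*li(z))


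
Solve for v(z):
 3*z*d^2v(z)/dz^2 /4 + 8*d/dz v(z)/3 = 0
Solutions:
 v(z) = C1 + C2/z^(23/9)


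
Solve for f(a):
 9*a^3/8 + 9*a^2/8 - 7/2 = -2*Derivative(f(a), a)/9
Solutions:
 f(a) = C1 - 81*a^4/64 - 27*a^3/16 + 63*a/4


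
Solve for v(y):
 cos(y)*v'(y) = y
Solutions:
 v(y) = C1 + Integral(y/cos(y), y)


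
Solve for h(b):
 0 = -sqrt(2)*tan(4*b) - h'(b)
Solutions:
 h(b) = C1 + sqrt(2)*log(cos(4*b))/4


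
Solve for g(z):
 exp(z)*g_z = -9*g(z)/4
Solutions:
 g(z) = C1*exp(9*exp(-z)/4)


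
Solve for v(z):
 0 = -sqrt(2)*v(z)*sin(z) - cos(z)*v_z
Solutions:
 v(z) = C1*cos(z)^(sqrt(2))


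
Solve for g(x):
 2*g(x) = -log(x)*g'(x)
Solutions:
 g(x) = C1*exp(-2*li(x))


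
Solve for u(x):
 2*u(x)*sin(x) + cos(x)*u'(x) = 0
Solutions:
 u(x) = C1*cos(x)^2


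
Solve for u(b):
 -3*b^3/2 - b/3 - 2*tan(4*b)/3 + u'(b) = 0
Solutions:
 u(b) = C1 + 3*b^4/8 + b^2/6 - log(cos(4*b))/6


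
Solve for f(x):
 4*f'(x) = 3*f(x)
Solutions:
 f(x) = C1*exp(3*x/4)


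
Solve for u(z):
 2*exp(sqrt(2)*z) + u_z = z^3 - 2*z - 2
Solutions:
 u(z) = C1 + z^4/4 - z^2 - 2*z - sqrt(2)*exp(sqrt(2)*z)


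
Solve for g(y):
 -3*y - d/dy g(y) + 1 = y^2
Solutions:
 g(y) = C1 - y^3/3 - 3*y^2/2 + y


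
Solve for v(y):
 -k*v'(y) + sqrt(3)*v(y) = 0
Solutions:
 v(y) = C1*exp(sqrt(3)*y/k)


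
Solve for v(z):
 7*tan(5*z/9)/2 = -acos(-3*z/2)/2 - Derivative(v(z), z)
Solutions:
 v(z) = C1 - z*acos(-3*z/2)/2 - sqrt(4 - 9*z^2)/6 + 63*log(cos(5*z/9))/10


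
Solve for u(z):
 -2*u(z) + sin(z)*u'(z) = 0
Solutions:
 u(z) = C1*(cos(z) - 1)/(cos(z) + 1)


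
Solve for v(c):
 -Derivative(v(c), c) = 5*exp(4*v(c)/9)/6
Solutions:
 v(c) = 9*log(-(1/(C1 + 10*c))^(1/4)) + 27*log(3)/4
 v(c) = 9*log(1/(C1 + 10*c))/4 + 27*log(3)/4
 v(c) = 9*log(-I*(1/(C1 + 10*c))^(1/4)) + 27*log(3)/4
 v(c) = 9*log(I*(1/(C1 + 10*c))^(1/4)) + 27*log(3)/4


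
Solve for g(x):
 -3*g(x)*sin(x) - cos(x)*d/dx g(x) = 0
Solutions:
 g(x) = C1*cos(x)^3


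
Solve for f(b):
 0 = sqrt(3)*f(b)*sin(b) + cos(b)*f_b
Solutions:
 f(b) = C1*cos(b)^(sqrt(3))


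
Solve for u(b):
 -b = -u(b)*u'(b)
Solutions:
 u(b) = -sqrt(C1 + b^2)
 u(b) = sqrt(C1 + b^2)


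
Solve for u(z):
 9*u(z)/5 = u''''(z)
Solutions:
 u(z) = C1*exp(-sqrt(3)*5^(3/4)*z/5) + C2*exp(sqrt(3)*5^(3/4)*z/5) + C3*sin(sqrt(3)*5^(3/4)*z/5) + C4*cos(sqrt(3)*5^(3/4)*z/5)


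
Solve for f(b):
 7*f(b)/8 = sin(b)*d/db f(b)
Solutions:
 f(b) = C1*(cos(b) - 1)^(7/16)/(cos(b) + 1)^(7/16)


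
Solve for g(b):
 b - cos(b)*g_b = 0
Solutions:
 g(b) = C1 + Integral(b/cos(b), b)


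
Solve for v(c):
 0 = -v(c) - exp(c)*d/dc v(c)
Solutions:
 v(c) = C1*exp(exp(-c))


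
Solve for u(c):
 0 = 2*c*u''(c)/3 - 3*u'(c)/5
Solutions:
 u(c) = C1 + C2*c^(19/10)


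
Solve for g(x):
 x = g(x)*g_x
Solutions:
 g(x) = -sqrt(C1 + x^2)
 g(x) = sqrt(C1 + x^2)


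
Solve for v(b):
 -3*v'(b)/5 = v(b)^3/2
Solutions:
 v(b) = -sqrt(3)*sqrt(-1/(C1 - 5*b))
 v(b) = sqrt(3)*sqrt(-1/(C1 - 5*b))


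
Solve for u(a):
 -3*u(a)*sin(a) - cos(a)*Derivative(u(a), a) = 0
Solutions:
 u(a) = C1*cos(a)^3


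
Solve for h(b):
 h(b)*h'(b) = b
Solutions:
 h(b) = -sqrt(C1 + b^2)
 h(b) = sqrt(C1 + b^2)


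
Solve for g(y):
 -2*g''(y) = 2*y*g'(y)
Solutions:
 g(y) = C1 + C2*erf(sqrt(2)*y/2)


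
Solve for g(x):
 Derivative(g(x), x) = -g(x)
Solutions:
 g(x) = C1*exp(-x)


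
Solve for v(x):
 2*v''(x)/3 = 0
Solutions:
 v(x) = C1 + C2*x


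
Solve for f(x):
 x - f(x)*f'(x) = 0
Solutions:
 f(x) = -sqrt(C1 + x^2)
 f(x) = sqrt(C1 + x^2)


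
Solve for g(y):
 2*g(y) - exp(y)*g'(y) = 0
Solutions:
 g(y) = C1*exp(-2*exp(-y))


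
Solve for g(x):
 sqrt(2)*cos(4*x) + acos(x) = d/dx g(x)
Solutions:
 g(x) = C1 + x*acos(x) - sqrt(1 - x^2) + sqrt(2)*sin(4*x)/4


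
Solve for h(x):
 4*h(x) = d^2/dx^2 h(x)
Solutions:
 h(x) = C1*exp(-2*x) + C2*exp(2*x)


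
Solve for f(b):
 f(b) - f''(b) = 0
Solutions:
 f(b) = C1*exp(-b) + C2*exp(b)


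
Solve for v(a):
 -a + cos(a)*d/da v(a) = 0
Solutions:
 v(a) = C1 + Integral(a/cos(a), a)


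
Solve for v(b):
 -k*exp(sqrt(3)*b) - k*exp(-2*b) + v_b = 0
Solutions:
 v(b) = C1 + sqrt(3)*k*exp(sqrt(3)*b)/3 - k*exp(-2*b)/2


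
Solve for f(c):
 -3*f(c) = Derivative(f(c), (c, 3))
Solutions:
 f(c) = C3*exp(-3^(1/3)*c) + (C1*sin(3^(5/6)*c/2) + C2*cos(3^(5/6)*c/2))*exp(3^(1/3)*c/2)


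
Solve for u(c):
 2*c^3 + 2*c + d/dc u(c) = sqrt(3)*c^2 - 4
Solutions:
 u(c) = C1 - c^4/2 + sqrt(3)*c^3/3 - c^2 - 4*c


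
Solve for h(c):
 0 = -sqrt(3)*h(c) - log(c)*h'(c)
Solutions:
 h(c) = C1*exp(-sqrt(3)*li(c))


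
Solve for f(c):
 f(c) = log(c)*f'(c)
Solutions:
 f(c) = C1*exp(li(c))


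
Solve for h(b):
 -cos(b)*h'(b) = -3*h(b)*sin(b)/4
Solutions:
 h(b) = C1/cos(b)^(3/4)


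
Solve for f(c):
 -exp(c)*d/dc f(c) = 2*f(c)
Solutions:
 f(c) = C1*exp(2*exp(-c))


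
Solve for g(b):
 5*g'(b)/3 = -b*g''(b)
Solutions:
 g(b) = C1 + C2/b^(2/3)


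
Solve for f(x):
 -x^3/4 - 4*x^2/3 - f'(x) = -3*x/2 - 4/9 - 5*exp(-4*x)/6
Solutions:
 f(x) = C1 - x^4/16 - 4*x^3/9 + 3*x^2/4 + 4*x/9 - 5*exp(-4*x)/24


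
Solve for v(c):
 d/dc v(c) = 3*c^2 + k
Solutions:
 v(c) = C1 + c^3 + c*k


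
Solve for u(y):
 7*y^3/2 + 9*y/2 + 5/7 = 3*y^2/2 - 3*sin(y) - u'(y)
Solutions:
 u(y) = C1 - 7*y^4/8 + y^3/2 - 9*y^2/4 - 5*y/7 + 3*cos(y)


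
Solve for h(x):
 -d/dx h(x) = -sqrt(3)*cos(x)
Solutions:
 h(x) = C1 + sqrt(3)*sin(x)


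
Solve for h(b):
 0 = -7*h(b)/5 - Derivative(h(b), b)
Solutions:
 h(b) = C1*exp(-7*b/5)


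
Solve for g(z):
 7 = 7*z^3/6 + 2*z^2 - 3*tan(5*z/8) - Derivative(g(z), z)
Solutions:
 g(z) = C1 + 7*z^4/24 + 2*z^3/3 - 7*z + 24*log(cos(5*z/8))/5


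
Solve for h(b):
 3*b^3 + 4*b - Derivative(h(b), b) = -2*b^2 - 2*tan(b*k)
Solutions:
 h(b) = C1 + 3*b^4/4 + 2*b^3/3 + 2*b^2 + 2*Piecewise((-log(cos(b*k))/k, Ne(k, 0)), (0, True))


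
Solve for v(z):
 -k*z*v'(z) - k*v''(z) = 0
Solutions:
 v(z) = C1 + C2*erf(sqrt(2)*z/2)


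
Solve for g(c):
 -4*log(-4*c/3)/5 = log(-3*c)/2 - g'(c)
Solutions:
 g(c) = C1 + 13*c*log(-c)/10 + c*(-13 - 3*log(3) + 16*log(2))/10


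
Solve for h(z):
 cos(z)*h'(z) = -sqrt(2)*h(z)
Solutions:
 h(z) = C1*(sin(z) - 1)^(sqrt(2)/2)/(sin(z) + 1)^(sqrt(2)/2)


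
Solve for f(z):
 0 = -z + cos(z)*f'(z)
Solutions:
 f(z) = C1 + Integral(z/cos(z), z)


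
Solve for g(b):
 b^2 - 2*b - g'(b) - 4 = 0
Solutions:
 g(b) = C1 + b^3/3 - b^2 - 4*b


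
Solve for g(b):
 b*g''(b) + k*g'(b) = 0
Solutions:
 g(b) = C1 + b^(1 - re(k))*(C2*sin(log(b)*Abs(im(k))) + C3*cos(log(b)*im(k)))


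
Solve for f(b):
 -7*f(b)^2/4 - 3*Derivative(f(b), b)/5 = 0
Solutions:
 f(b) = 12/(C1 + 35*b)


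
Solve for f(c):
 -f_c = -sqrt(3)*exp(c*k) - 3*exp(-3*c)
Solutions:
 f(c) = C1 - exp(-3*c) + sqrt(3)*exp(c*k)/k


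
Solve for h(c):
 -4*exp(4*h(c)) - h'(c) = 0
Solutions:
 h(c) = log(-I*(1/(C1 + 16*c))^(1/4))
 h(c) = log(I*(1/(C1 + 16*c))^(1/4))
 h(c) = log(-(1/(C1 + 16*c))^(1/4))
 h(c) = log(1/(C1 + 16*c))/4


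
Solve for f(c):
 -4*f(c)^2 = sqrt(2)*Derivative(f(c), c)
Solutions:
 f(c) = 1/(C1 + 2*sqrt(2)*c)


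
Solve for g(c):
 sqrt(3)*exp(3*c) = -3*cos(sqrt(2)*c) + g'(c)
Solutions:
 g(c) = C1 + sqrt(3)*exp(3*c)/3 + 3*sqrt(2)*sin(sqrt(2)*c)/2


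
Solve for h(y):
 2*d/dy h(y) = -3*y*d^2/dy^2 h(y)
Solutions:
 h(y) = C1 + C2*y^(1/3)


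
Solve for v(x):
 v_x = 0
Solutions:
 v(x) = C1


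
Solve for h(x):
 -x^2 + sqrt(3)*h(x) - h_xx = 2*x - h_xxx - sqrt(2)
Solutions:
 h(x) = C1*exp(x*((-1 + sqrt(-4 + (-2 + 27*sqrt(3))^2)/2 + 27*sqrt(3)/2)^(-1/3) + 2 + (-1 + sqrt(-4 + (-2 + 27*sqrt(3))^2)/2 + 27*sqrt(3)/2)^(1/3))/6)*sin(sqrt(3)*x*(-(-1 + sqrt(-4 + (-2 + 27*sqrt(3))^2)/2 + 27*sqrt(3)/2)^(1/3) + (-1 + sqrt(-4 + (-2 + 27*sqrt(3))^2)/2 + 27*sqrt(3)/2)^(-1/3))/6) + C2*exp(x*((-1 + sqrt(-4 + (-2 + 27*sqrt(3))^2)/2 + 27*sqrt(3)/2)^(-1/3) + 2 + (-1 + sqrt(-4 + (-2 + 27*sqrt(3))^2)/2 + 27*sqrt(3)/2)^(1/3))/6)*cos(sqrt(3)*x*(-(-1 + sqrt(-4 + (-2 + 27*sqrt(3))^2)/2 + 27*sqrt(3)/2)^(1/3) + (-1 + sqrt(-4 + (-2 + 27*sqrt(3))^2)/2 + 27*sqrt(3)/2)^(-1/3))/6) + C3*exp(x*(-(-1 + sqrt(-4 + (-2 + 27*sqrt(3))^2)/2 + 27*sqrt(3)/2)^(1/3) - 1/(-1 + sqrt(-4 + (-2 + 27*sqrt(3))^2)/2 + 27*sqrt(3)/2)^(1/3) + 1)/3) + sqrt(3)*x^2/3 + 2*sqrt(3)*x/3 - sqrt(6)/3 + 2/3


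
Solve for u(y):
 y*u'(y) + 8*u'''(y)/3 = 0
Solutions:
 u(y) = C1 + Integral(C2*airyai(-3^(1/3)*y/2) + C3*airybi(-3^(1/3)*y/2), y)


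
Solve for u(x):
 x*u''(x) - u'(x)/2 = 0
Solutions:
 u(x) = C1 + C2*x^(3/2)


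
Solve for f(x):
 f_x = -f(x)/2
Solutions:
 f(x) = C1*exp(-x/2)


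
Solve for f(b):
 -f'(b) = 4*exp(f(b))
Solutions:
 f(b) = log(1/(C1 + 4*b))


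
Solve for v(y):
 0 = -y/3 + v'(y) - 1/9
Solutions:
 v(y) = C1 + y^2/6 + y/9


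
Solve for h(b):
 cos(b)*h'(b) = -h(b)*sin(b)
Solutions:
 h(b) = C1*cos(b)


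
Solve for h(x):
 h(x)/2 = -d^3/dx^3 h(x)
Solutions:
 h(x) = C3*exp(-2^(2/3)*x/2) + (C1*sin(2^(2/3)*sqrt(3)*x/4) + C2*cos(2^(2/3)*sqrt(3)*x/4))*exp(2^(2/3)*x/4)


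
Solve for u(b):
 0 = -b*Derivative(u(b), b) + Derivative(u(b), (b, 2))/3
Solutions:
 u(b) = C1 + C2*erfi(sqrt(6)*b/2)


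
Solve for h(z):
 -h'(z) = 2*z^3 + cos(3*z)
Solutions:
 h(z) = C1 - z^4/2 - sin(3*z)/3


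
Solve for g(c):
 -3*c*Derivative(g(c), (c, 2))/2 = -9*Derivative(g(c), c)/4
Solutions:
 g(c) = C1 + C2*c^(5/2)


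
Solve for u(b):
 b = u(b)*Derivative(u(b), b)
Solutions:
 u(b) = -sqrt(C1 + b^2)
 u(b) = sqrt(C1 + b^2)


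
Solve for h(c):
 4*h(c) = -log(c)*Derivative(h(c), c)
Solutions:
 h(c) = C1*exp(-4*li(c))


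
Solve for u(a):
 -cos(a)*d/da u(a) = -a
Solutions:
 u(a) = C1 + Integral(a/cos(a), a)


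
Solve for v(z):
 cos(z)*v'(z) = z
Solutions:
 v(z) = C1 + Integral(z/cos(z), z)


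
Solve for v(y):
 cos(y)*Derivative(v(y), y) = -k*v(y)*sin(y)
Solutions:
 v(y) = C1*exp(k*log(cos(y)))


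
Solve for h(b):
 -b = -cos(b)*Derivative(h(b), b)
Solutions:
 h(b) = C1 + Integral(b/cos(b), b)


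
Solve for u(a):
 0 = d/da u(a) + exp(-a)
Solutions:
 u(a) = C1 + exp(-a)


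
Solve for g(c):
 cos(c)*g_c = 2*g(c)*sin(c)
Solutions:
 g(c) = C1/cos(c)^2


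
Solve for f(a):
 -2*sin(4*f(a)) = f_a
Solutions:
 f(a) = -acos((-C1 - exp(16*a))/(C1 - exp(16*a)))/4 + pi/2
 f(a) = acos((-C1 - exp(16*a))/(C1 - exp(16*a)))/4


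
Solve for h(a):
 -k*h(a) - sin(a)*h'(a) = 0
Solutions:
 h(a) = C1*exp(k*(-log(cos(a) - 1) + log(cos(a) + 1))/2)


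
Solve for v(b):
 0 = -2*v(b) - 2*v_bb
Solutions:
 v(b) = C1*sin(b) + C2*cos(b)


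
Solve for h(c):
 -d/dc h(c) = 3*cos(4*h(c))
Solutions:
 h(c) = -asin((C1 + exp(24*c))/(C1 - exp(24*c)))/4 + pi/4
 h(c) = asin((C1 + exp(24*c))/(C1 - exp(24*c)))/4


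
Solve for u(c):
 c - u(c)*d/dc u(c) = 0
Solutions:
 u(c) = -sqrt(C1 + c^2)
 u(c) = sqrt(C1 + c^2)


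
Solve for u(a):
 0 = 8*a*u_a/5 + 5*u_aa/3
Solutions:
 u(a) = C1 + C2*erf(2*sqrt(3)*a/5)


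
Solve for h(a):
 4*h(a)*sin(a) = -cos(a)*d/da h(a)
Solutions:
 h(a) = C1*cos(a)^4


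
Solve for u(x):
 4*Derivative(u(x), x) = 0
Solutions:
 u(x) = C1


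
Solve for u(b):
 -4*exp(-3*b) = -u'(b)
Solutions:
 u(b) = C1 - 4*exp(-3*b)/3


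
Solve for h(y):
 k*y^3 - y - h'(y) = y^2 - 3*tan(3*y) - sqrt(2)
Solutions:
 h(y) = C1 + k*y^4/4 - y^3/3 - y^2/2 + sqrt(2)*y - log(cos(3*y))


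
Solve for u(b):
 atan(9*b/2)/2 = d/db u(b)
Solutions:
 u(b) = C1 + b*atan(9*b/2)/2 - log(81*b^2 + 4)/18


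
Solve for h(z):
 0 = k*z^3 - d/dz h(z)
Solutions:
 h(z) = C1 + k*z^4/4


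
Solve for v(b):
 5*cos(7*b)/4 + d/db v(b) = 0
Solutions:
 v(b) = C1 - 5*sin(7*b)/28


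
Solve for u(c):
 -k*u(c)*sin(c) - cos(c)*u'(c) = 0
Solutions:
 u(c) = C1*exp(k*log(cos(c)))


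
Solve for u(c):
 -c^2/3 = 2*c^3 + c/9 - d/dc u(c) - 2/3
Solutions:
 u(c) = C1 + c^4/2 + c^3/9 + c^2/18 - 2*c/3


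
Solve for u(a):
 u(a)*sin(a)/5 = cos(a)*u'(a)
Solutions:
 u(a) = C1/cos(a)^(1/5)


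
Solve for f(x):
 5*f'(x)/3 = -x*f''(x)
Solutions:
 f(x) = C1 + C2/x^(2/3)


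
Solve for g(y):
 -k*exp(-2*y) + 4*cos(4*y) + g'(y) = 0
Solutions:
 g(y) = C1 - k*exp(-2*y)/2 - sin(4*y)


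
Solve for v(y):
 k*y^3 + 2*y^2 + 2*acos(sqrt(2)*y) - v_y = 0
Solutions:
 v(y) = C1 + k*y^4/4 + 2*y^3/3 + 2*y*acos(sqrt(2)*y) - sqrt(2)*sqrt(1 - 2*y^2)


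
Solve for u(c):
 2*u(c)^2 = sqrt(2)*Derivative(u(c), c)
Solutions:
 u(c) = -1/(C1 + sqrt(2)*c)


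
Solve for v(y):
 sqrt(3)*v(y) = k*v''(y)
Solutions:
 v(y) = C1*exp(-3^(1/4)*y*sqrt(1/k)) + C2*exp(3^(1/4)*y*sqrt(1/k))


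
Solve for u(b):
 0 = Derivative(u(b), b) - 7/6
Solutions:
 u(b) = C1 + 7*b/6


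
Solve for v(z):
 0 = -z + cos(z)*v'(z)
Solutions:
 v(z) = C1 + Integral(z/cos(z), z)


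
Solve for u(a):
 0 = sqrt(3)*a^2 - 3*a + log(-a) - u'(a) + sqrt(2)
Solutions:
 u(a) = C1 + sqrt(3)*a^3/3 - 3*a^2/2 + a*log(-a) + a*(-1 + sqrt(2))


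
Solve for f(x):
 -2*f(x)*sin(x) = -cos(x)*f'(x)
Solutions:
 f(x) = C1/cos(x)^2


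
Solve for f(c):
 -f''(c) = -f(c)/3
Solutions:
 f(c) = C1*exp(-sqrt(3)*c/3) + C2*exp(sqrt(3)*c/3)


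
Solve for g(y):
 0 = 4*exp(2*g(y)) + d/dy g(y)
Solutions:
 g(y) = log(-sqrt(-1/(C1 - 4*y))) - log(2)/2
 g(y) = log(-1/(C1 - 4*y))/2 - log(2)/2


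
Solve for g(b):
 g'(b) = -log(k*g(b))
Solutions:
 li(k*g(b))/k = C1 - b


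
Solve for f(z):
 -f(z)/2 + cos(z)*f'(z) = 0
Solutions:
 f(z) = C1*(sin(z) + 1)^(1/4)/(sin(z) - 1)^(1/4)


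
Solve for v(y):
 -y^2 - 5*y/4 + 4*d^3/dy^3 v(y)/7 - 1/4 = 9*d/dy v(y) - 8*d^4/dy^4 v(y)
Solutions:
 v(y) = C1 + C2*exp(-y*(2*2^(1/3)/(63*sqrt(1750245) + 83347)^(1/3) + 4 + 2^(2/3)*(63*sqrt(1750245) + 83347)^(1/3))/168)*sin(2^(1/3)*sqrt(3)*y*(-2^(1/3)*(63*sqrt(1750245) + 83347)^(1/3) + 2/(63*sqrt(1750245) + 83347)^(1/3))/168) + C3*exp(-y*(2*2^(1/3)/(63*sqrt(1750245) + 83347)^(1/3) + 4 + 2^(2/3)*(63*sqrt(1750245) + 83347)^(1/3))/168)*cos(2^(1/3)*sqrt(3)*y*(-2^(1/3)*(63*sqrt(1750245) + 83347)^(1/3) + 2/(63*sqrt(1750245) + 83347)^(1/3))/168) + C4*exp(y*(-2 + 2*2^(1/3)/(63*sqrt(1750245) + 83347)^(1/3) + 2^(2/3)*(63*sqrt(1750245) + 83347)^(1/3))/84) - y^3/27 - 5*y^2/72 - 95*y/2268


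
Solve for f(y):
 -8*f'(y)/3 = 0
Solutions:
 f(y) = C1


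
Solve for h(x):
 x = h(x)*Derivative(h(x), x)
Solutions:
 h(x) = -sqrt(C1 + x^2)
 h(x) = sqrt(C1 + x^2)


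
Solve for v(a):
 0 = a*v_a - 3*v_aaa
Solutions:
 v(a) = C1 + Integral(C2*airyai(3^(2/3)*a/3) + C3*airybi(3^(2/3)*a/3), a)


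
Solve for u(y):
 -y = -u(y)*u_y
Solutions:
 u(y) = -sqrt(C1 + y^2)
 u(y) = sqrt(C1 + y^2)


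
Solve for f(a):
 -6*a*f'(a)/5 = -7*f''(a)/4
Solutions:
 f(a) = C1 + C2*erfi(2*sqrt(105)*a/35)


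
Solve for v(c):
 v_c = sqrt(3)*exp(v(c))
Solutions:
 v(c) = log(-1/(C1 + sqrt(3)*c))


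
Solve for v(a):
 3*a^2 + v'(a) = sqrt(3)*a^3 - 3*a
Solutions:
 v(a) = C1 + sqrt(3)*a^4/4 - a^3 - 3*a^2/2


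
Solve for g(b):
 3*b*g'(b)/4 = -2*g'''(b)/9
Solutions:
 g(b) = C1 + Integral(C2*airyai(-3*b/2) + C3*airybi(-3*b/2), b)


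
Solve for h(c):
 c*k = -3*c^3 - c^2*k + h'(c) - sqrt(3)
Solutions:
 h(c) = C1 + 3*c^4/4 + c^3*k/3 + c^2*k/2 + sqrt(3)*c


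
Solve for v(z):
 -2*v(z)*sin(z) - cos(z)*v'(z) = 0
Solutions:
 v(z) = C1*cos(z)^2


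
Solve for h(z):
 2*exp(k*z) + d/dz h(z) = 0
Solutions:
 h(z) = C1 - 2*exp(k*z)/k


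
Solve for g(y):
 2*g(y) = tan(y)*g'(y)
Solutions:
 g(y) = C1*sin(y)^2


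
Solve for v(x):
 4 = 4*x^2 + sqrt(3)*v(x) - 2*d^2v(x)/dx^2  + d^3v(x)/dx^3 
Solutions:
 v(x) = C1*exp(x*(4/(-8 + sqrt(-256 + (-16 + 27*sqrt(3))^2)/2 + 27*sqrt(3)/2)^(1/3) + (-8 + sqrt(-256 + (-16 + 27*sqrt(3))^2)/2 + 27*sqrt(3)/2)^(1/3) + 4)/6)*sin(sqrt(3)*x*(-(-8 + sqrt(-256 + (-16 + 27*sqrt(3))^2)/2 + 27*sqrt(3)/2)^(1/3) + 4/(-8 + sqrt(-256 + (-16 + 27*sqrt(3))^2)/2 + 27*sqrt(3)/2)^(1/3))/6) + C2*exp(x*(4/(-8 + sqrt(-256 + (-16 + 27*sqrt(3))^2)/2 + 27*sqrt(3)/2)^(1/3) + (-8 + sqrt(-256 + (-16 + 27*sqrt(3))^2)/2 + 27*sqrt(3)/2)^(1/3) + 4)/6)*cos(sqrt(3)*x*(-(-8 + sqrt(-256 + (-16 + 27*sqrt(3))^2)/2 + 27*sqrt(3)/2)^(1/3) + 4/(-8 + sqrt(-256 + (-16 + 27*sqrt(3))^2)/2 + 27*sqrt(3)/2)^(1/3))/6) + C3*exp(x*(-(-8 + sqrt(-256 + (-16 + 27*sqrt(3))^2)/2 + 27*sqrt(3)/2)^(1/3) - 4/(-8 + sqrt(-256 + (-16 + 27*sqrt(3))^2)/2 + 27*sqrt(3)/2)^(1/3) + 2)/3) - 4*sqrt(3)*x^2/3 - 16/3 + 4*sqrt(3)/3


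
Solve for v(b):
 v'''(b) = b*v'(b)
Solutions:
 v(b) = C1 + Integral(C2*airyai(b) + C3*airybi(b), b)


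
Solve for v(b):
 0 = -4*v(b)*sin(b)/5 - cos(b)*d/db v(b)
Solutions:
 v(b) = C1*cos(b)^(4/5)


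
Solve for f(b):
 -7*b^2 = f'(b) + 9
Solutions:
 f(b) = C1 - 7*b^3/3 - 9*b


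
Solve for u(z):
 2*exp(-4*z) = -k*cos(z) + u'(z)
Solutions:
 u(z) = C1 + k*sin(z) - exp(-4*z)/2


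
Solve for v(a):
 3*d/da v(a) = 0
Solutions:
 v(a) = C1


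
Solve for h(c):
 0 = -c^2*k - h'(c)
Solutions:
 h(c) = C1 - c^3*k/3


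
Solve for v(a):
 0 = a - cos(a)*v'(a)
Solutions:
 v(a) = C1 + Integral(a/cos(a), a)


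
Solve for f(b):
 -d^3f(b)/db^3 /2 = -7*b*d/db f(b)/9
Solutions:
 f(b) = C1 + Integral(C2*airyai(42^(1/3)*b/3) + C3*airybi(42^(1/3)*b/3), b)


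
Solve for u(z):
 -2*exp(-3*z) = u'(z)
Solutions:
 u(z) = C1 + 2*exp(-3*z)/3


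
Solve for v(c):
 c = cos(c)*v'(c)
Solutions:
 v(c) = C1 + Integral(c/cos(c), c)


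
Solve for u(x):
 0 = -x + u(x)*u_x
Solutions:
 u(x) = -sqrt(C1 + x^2)
 u(x) = sqrt(C1 + x^2)


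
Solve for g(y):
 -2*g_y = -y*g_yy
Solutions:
 g(y) = C1 + C2*y^3


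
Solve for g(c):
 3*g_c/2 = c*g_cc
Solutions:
 g(c) = C1 + C2*c^(5/2)


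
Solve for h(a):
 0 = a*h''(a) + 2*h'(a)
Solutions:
 h(a) = C1 + C2/a


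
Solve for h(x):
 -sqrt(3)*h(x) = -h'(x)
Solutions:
 h(x) = C1*exp(sqrt(3)*x)


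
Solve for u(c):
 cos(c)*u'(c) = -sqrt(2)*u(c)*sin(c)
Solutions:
 u(c) = C1*cos(c)^(sqrt(2))


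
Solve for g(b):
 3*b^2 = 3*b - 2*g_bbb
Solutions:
 g(b) = C1 + C2*b + C3*b^2 - b^5/40 + b^4/16


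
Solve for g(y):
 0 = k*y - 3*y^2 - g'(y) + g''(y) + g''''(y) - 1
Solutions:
 g(y) = C1 + C2*exp(-y*(-2*18^(1/3)/(9 + sqrt(93))^(1/3) + 12^(1/3)*(9 + sqrt(93))^(1/3))/12)*sin(2^(1/3)*3^(1/6)*y*(6/(9 + sqrt(93))^(1/3) + 2^(1/3)*3^(2/3)*(9 + sqrt(93))^(1/3))/12) + C3*exp(-y*(-2*18^(1/3)/(9 + sqrt(93))^(1/3) + 12^(1/3)*(9 + sqrt(93))^(1/3))/12)*cos(2^(1/3)*3^(1/6)*y*(6/(9 + sqrt(93))^(1/3) + 2^(1/3)*3^(2/3)*(9 + sqrt(93))^(1/3))/12) + C4*exp(y*(-2*18^(1/3)/(9 + sqrt(93))^(1/3) + 12^(1/3)*(9 + sqrt(93))^(1/3))/6) + k*y^2/2 + k*y - y^3 - 3*y^2 - 7*y


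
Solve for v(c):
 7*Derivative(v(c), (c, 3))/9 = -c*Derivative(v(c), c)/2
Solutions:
 v(c) = C1 + Integral(C2*airyai(-42^(2/3)*c/14) + C3*airybi(-42^(2/3)*c/14), c)


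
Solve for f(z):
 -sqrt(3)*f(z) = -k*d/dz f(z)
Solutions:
 f(z) = C1*exp(sqrt(3)*z/k)


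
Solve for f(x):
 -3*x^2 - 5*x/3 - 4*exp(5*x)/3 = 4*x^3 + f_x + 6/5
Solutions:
 f(x) = C1 - x^4 - x^3 - 5*x^2/6 - 6*x/5 - 4*exp(5*x)/15


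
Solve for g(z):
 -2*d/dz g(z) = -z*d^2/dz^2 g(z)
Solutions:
 g(z) = C1 + C2*z^3


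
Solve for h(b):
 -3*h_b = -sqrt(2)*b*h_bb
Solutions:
 h(b) = C1 + C2*b^(1 + 3*sqrt(2)/2)


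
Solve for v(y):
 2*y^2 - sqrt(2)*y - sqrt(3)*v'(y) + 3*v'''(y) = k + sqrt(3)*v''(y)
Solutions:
 v(y) = C1 + C2*exp(sqrt(3)*y*(1 - sqrt(1 + 4*sqrt(3)))/6) + C3*exp(sqrt(3)*y*(1 + sqrt(1 + 4*sqrt(3)))/6) - sqrt(3)*k*y/3 + 2*sqrt(3)*y^3/9 - 2*sqrt(3)*y^2/3 - sqrt(6)*y^2/6 + sqrt(6)*y/3 + 4*sqrt(3)*y/3 + 4*y


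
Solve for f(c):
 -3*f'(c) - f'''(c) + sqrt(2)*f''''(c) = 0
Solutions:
 f(c) = C1 + C2*exp(c*(-2^(1/3)*(9*sqrt(166) + 82*sqrt(2))^(1/3) - 2^(2/3)/(9*sqrt(166) + 82*sqrt(2))^(1/3) + 2*sqrt(2))/12)*sin(2^(1/3)*sqrt(3)*c*(-(9*sqrt(166) + 82*sqrt(2))^(1/3) + 2^(1/3)/(9*sqrt(166) + 82*sqrt(2))^(1/3))/12) + C3*exp(c*(-2^(1/3)*(9*sqrt(166) + 82*sqrt(2))^(1/3) - 2^(2/3)/(9*sqrt(166) + 82*sqrt(2))^(1/3) + 2*sqrt(2))/12)*cos(2^(1/3)*sqrt(3)*c*(-(9*sqrt(166) + 82*sqrt(2))^(1/3) + 2^(1/3)/(9*sqrt(166) + 82*sqrt(2))^(1/3))/12) + C4*exp(c*(2^(2/3)/(9*sqrt(166) + 82*sqrt(2))^(1/3) + sqrt(2) + 2^(1/3)*(9*sqrt(166) + 82*sqrt(2))^(1/3))/6)
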